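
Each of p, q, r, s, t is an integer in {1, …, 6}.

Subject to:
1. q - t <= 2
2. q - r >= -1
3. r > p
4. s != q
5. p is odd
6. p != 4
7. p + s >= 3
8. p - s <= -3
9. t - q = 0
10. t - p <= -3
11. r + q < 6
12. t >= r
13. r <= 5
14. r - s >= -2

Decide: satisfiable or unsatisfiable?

Unsatisfiable

Constraints 1, 2, 8, 10, and 14 give t − q ≥ -2, q − r ≥ -1, r − s ≥ -2, s − p ≥ 3, p − t ≥ 3.
Adding all 5 inequalities: the left sides telescope to 0, and the right sides sum to (-2) + (-1) + (-2) + 3 + 3 = 1. So 0 ≥ 1, which is false.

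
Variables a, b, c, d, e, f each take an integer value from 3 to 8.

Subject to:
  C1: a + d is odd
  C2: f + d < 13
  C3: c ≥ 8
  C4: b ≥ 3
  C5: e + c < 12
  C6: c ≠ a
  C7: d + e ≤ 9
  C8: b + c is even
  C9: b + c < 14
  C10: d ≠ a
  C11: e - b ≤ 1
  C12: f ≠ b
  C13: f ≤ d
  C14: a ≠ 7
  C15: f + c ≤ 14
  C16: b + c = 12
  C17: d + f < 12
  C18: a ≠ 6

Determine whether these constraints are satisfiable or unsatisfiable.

Satisfiable

The assignment a = 4, b = 4, c = 8, d = 5, e = 3, f = 5 works:
  constraint 2 holds since f + d = 10.
  constraint 5 holds since e + c = 11.
  constraint 7 holds since d + e = 8.
The rest check out directly.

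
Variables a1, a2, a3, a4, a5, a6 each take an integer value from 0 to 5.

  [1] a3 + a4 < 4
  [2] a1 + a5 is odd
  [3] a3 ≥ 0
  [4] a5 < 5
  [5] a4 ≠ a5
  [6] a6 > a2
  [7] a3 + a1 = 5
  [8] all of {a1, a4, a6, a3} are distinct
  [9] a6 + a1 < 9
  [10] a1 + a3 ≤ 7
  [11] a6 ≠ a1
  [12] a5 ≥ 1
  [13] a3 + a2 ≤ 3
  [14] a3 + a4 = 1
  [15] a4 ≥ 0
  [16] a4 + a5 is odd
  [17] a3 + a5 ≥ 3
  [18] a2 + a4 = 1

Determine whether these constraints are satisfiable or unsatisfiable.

Satisfiable

The assignment a1 = 4, a2 = 1, a3 = 1, a4 = 0, a5 = 3, a6 = 3 works:
  constraint 1 holds since a3 + a4 = 1.
  constraint 7 holds since a3 + a1 = 5.
  constraint 9 holds since a6 + a1 = 7.
The rest check out directly.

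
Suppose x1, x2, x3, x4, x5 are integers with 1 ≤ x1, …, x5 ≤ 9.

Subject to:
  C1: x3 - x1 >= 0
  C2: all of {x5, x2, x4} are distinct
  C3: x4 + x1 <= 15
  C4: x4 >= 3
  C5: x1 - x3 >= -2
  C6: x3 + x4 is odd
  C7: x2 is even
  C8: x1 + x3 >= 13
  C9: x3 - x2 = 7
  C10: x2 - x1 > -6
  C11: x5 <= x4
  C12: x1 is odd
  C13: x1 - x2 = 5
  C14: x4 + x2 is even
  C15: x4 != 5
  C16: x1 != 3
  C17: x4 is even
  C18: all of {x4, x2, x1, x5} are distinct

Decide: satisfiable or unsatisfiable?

Satisfiable

Try x1 = 7, x2 = 2, x3 = 9, x4 = 8, x5 = 5.
Check constraint 1: x3 - x1 = 2; constraint 3: x4 + x1 = 15; constraint 5: x1 - x3 = -2. The remaining constraints are straightforward to verify.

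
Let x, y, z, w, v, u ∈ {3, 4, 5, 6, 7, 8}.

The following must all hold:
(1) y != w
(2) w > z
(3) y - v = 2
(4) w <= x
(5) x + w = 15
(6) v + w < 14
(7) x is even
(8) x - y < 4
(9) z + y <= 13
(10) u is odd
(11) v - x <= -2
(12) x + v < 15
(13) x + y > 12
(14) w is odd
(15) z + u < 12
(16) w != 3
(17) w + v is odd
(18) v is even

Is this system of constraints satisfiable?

Take x = 8, y = 6, z = 5, w = 7, v = 4, u = 5. Then constraint 3: y - v = 2; constraint 5: x + w = 15; constraint 6: v + w = 11, and every other listed constraint is also met.

Satisfiable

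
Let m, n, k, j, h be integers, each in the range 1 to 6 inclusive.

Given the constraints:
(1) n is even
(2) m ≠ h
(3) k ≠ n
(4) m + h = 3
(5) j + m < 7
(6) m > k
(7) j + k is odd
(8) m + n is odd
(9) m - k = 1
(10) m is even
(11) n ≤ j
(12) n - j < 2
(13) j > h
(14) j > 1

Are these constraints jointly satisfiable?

Constraint 10 makes m even and constraint 1 makes n even, so m + n must be even. Constraint 8 says m + n is odd — contradiction.

Unsatisfiable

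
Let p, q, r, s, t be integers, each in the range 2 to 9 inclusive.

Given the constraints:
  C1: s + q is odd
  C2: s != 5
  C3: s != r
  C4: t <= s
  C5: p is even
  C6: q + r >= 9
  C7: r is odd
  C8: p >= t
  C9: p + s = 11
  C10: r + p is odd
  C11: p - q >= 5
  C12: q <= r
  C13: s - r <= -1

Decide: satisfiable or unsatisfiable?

Setting (p, q, r, s, t) = (8, 2, 7, 3, 2) satisfies everything: constraint 6: q + r = 9; constraint 9: p + s = 11, and the others follow.

Satisfiable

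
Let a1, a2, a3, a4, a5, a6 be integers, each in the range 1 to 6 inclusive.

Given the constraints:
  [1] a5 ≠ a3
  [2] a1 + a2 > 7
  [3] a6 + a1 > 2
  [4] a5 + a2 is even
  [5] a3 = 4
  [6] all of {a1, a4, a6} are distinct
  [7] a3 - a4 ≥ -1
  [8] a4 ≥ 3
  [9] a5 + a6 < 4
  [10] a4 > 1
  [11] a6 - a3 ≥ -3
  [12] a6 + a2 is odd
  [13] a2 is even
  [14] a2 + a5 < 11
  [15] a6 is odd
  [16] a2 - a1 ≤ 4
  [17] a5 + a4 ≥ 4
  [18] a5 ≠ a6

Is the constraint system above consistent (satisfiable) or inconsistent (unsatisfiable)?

Satisfiable

The assignment a1 = 4, a2 = 6, a3 = 4, a4 = 3, a5 = 2, a6 = 1 works:
  constraint 2 holds since a1 + a2 = 10.
  constraint 3 holds since a6 + a1 = 5.
  constraint 7 holds since a3 - a4 = 1.
The rest check out directly.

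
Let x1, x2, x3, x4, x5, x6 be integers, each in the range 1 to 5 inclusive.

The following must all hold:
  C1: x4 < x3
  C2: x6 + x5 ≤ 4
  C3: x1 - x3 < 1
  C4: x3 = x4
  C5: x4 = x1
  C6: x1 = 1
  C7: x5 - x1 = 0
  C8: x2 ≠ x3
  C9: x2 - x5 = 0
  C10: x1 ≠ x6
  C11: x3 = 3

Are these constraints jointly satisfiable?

Constraint 11 fixes x3 = 3 and constraint 6 fixes x1 = 1. Constraints 4 and 5 give x3 = x4 = x1, so x3 = x1. But 3 ≠ 1 — contradiction.

Unsatisfiable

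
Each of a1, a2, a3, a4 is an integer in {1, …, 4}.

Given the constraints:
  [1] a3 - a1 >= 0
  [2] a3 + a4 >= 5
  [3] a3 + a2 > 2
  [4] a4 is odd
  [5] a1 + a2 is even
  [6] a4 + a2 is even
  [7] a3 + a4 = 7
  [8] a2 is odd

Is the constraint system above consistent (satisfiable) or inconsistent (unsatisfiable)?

Satisfiable

One satisfying assignment is a1 = 1, a2 = 1, a3 = 4, a4 = 3.
For the less obvious constraints — constraint 1: a3 - a1 = 3; constraint 2: a3 + a4 = 7; constraint 3: a3 + a2 = 5 — and the others hold by inspection.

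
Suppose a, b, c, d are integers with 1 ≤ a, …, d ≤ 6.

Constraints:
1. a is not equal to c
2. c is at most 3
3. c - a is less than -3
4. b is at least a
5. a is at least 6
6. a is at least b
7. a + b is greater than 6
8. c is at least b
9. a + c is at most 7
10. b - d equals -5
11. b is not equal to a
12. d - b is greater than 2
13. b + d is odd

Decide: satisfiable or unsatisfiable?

From constraints 4 and 5: b ≥ a and a ≥ 6, so b ≥ 6. From constraints 2 and 8: b ≤ c and c ≤ 3, so b ≤ 3. But 3 < 6, so no value of b works.

Unsatisfiable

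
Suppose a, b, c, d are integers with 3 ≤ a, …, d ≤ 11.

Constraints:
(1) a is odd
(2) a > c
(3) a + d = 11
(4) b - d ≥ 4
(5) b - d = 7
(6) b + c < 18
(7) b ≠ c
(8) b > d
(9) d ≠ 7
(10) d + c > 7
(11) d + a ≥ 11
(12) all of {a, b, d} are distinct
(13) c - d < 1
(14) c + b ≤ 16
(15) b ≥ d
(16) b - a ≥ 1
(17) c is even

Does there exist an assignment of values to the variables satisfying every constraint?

The assignment a = 7, b = 11, c = 4, d = 4 works:
  constraint 3 holds since a + d = 11.
  constraint 4 holds since b - d = 7.
  constraint 5 holds since b - d = 7.
The rest check out directly.

Satisfiable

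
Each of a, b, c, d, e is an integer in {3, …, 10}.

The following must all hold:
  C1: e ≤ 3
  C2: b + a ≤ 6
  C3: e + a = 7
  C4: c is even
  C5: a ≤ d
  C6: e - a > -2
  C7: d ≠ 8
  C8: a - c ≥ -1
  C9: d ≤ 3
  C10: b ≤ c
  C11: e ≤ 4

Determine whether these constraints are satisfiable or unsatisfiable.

From constraint 1: e ≤ 3. From constraints 5 and 9: a ≤ d ≤ 3. Hence e + a ≤ 6. But constraint 3 requires e + a = 7, and 7 > 6. Contradiction.

Unsatisfiable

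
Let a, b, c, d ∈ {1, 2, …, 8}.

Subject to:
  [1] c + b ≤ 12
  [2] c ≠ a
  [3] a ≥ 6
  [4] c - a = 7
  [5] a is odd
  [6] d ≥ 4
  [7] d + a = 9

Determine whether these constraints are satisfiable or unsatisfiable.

Unsatisfiable

From constraint 6: d ≥ 4. From constraint 3: a ≥ 6. Hence d + a ≥ 10. But constraint 7 requires d + a = 9, and 9 < 10. Contradiction.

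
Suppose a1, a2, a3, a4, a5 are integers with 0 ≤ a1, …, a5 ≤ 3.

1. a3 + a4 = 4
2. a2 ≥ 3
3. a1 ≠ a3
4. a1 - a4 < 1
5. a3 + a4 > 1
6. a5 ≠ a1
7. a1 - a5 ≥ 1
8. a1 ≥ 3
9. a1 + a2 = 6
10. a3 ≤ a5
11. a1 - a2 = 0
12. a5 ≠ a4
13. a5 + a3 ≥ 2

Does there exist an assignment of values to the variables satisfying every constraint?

One satisfying assignment is a1 = 3, a2 = 3, a3 = 1, a4 = 3, a5 = 1.
For the less obvious constraints — constraint 1: a3 + a4 = 4; constraint 4: a1 - a4 = 0; constraint 5: a3 + a4 = 4 — and the others hold by inspection.

Satisfiable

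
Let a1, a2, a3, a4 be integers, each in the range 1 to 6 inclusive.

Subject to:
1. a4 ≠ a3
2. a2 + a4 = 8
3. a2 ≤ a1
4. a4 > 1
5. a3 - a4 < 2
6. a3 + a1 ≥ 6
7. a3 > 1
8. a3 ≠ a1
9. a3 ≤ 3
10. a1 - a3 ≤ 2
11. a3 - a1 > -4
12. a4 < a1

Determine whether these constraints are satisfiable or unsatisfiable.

Satisfiable

Setting (a1, a2, a3, a4) = (5, 4, 3, 4) satisfies everything: constraint 2: a2 + a4 = 8; constraint 5: a3 - a4 = -1, and the others follow.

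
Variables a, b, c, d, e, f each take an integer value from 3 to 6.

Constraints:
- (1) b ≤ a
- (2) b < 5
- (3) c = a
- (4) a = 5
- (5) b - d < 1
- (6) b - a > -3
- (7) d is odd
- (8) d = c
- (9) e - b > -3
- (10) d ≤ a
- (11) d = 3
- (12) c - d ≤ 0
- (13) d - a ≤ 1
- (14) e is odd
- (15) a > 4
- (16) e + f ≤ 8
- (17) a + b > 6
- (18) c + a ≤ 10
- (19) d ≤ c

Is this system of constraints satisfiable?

Constraint 11 fixes d = 3 and constraint 4 fixes a = 5. Constraints 3 and 8 give d = c = a, so d = a. But 3 ≠ 5 — contradiction.

Unsatisfiable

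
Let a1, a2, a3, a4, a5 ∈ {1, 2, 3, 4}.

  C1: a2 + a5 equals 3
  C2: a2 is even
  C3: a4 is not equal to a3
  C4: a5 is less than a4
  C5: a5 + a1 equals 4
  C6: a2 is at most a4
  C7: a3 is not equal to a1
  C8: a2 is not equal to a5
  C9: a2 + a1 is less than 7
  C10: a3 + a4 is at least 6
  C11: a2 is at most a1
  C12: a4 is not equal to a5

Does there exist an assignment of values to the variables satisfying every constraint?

One satisfying assignment is a1 = 3, a2 = 2, a3 = 4, a4 = 3, a5 = 1.
For the less obvious constraints — constraint 1: a2 + a5 = 3; constraint 5: a5 + a1 = 4; constraint 9: a2 + a1 = 5 — and the others hold by inspection.

Satisfiable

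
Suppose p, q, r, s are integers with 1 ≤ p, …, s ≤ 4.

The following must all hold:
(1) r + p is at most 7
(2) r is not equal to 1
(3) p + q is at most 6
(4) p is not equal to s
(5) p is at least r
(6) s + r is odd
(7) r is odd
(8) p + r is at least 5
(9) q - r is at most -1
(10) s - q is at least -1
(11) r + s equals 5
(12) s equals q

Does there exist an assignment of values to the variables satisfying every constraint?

One satisfying assignment is p = 4, q = 2, r = 3, s = 2.
For the less obvious constraints — constraint 1: r + p = 7; constraint 3: p + q = 6; constraint 8: p + r = 7 — and the others hold by inspection.

Satisfiable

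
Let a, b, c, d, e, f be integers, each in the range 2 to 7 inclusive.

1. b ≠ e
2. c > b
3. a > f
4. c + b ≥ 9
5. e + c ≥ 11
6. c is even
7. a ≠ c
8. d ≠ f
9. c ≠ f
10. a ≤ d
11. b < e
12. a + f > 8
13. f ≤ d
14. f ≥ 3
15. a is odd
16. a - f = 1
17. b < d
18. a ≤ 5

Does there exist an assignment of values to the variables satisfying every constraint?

Setting (a, b, c, d, e, f) = (5, 5, 6, 6, 6, 4) satisfies everything: constraint 4: c + b = 11; constraint 5: e + c = 12, and the others follow.

Satisfiable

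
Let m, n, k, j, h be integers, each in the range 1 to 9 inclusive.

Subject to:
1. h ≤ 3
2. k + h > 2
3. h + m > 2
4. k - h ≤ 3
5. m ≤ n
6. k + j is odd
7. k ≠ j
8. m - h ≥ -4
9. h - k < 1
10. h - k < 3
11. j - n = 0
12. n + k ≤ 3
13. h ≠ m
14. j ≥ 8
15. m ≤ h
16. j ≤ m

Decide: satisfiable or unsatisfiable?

From constraints 14 and 16: m ≥ j and j ≥ 8, so m ≥ 8. From constraints 1 and 15: m ≤ h and h ≤ 3, so m ≤ 3. But 3 < 8, so no value of m works.

Unsatisfiable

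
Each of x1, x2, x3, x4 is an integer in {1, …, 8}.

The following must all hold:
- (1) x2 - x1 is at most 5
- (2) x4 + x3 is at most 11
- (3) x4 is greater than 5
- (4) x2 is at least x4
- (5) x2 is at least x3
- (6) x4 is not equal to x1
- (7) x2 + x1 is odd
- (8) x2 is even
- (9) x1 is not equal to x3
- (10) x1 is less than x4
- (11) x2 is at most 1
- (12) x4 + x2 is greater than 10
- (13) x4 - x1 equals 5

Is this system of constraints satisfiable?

Unsatisfiable

From constraint 3: x4 ≥ 6. From constraints 4 and 11: x4 ≤ x2 and x2 ≤ 1, so x4 ≤ 1. But 1 < 6, so no value of x4 works.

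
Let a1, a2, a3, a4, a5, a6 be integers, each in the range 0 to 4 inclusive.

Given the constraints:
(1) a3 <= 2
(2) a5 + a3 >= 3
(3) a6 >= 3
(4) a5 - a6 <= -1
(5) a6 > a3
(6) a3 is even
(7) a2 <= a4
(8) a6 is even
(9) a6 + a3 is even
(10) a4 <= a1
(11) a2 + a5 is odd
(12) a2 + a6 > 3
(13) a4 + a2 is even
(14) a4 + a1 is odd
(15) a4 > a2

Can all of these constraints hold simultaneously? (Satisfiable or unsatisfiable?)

Take a1 = 4, a2 = 1, a3 = 2, a4 = 3, a5 = 2, a6 = 4. Then constraint 2: a5 + a3 = 4; constraint 4: a5 - a6 = -2, and every other listed constraint is also met.

Satisfiable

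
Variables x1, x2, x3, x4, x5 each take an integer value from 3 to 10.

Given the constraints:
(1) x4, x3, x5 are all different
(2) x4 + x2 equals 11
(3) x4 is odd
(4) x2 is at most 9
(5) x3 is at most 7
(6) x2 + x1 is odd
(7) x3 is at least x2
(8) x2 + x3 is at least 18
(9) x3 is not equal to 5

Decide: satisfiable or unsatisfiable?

Unsatisfiable

From constraint 4: x2 ≤ 9. From constraint 5: x3 ≤ 7. Hence x2 + x3 ≤ 16. But constraint 8 requires x2 + x3 ≥ 18, and 18 > 16. Contradiction.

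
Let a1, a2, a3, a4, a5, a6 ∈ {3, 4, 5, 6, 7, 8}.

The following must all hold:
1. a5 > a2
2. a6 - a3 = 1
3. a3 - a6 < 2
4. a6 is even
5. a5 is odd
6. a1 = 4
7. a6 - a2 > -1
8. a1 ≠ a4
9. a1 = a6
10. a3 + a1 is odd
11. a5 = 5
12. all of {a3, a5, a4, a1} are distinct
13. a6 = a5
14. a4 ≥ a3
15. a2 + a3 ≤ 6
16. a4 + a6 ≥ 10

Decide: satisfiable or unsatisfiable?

Unsatisfiable

Constraint 6 fixes a1 = 4 and constraint 11 fixes a5 = 5. Constraints 9 and 13 give a1 = a6 = a5, so a1 = a5. But 4 ≠ 5 — contradiction.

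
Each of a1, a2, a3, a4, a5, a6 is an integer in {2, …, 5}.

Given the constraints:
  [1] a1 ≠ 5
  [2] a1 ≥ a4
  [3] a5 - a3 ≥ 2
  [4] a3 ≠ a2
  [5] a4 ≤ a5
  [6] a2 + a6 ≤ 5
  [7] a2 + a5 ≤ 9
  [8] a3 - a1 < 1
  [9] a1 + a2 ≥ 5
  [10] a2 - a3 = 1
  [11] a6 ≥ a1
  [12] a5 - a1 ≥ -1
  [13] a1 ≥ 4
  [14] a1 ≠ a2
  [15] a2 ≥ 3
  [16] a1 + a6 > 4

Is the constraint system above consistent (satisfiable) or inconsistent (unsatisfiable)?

From constraint 15: a2 ≥ 3. From constraints 11 and 13: a6 ≥ a1 ≥ 4. Hence a2 + a6 ≥ 7. But constraint 6 requires a2 + a6 ≤ 5, and 5 < 7. Contradiction.

Unsatisfiable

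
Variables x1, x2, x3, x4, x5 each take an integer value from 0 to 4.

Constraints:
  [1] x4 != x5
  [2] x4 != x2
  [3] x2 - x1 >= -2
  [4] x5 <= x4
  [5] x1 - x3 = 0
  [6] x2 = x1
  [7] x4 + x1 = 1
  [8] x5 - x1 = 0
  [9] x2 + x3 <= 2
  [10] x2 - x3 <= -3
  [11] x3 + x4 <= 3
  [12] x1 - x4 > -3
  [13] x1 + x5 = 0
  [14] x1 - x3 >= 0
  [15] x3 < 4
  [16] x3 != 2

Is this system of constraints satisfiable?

Constraints 3, 10, and 14 give x3 − x2 ≥ 3, x2 − x1 ≥ -2, x1 − x3 ≥ 0.
Adding all 3 inequalities: the left sides telescope to 0, and the right sides sum to 3 + (-2) + 0 = 1. So 0 ≥ 1, which is false.

Unsatisfiable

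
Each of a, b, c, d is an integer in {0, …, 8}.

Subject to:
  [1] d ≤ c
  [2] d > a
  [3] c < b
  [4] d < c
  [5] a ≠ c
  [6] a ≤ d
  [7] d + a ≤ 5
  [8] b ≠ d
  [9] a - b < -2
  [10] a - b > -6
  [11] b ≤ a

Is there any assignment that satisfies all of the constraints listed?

Constraints 2, 3, 4, and 11 give a < d, d < c, c < b, b ≤ a. Chaining: a < d < c < b ≤ a, which forces a < a — impossible.

Unsatisfiable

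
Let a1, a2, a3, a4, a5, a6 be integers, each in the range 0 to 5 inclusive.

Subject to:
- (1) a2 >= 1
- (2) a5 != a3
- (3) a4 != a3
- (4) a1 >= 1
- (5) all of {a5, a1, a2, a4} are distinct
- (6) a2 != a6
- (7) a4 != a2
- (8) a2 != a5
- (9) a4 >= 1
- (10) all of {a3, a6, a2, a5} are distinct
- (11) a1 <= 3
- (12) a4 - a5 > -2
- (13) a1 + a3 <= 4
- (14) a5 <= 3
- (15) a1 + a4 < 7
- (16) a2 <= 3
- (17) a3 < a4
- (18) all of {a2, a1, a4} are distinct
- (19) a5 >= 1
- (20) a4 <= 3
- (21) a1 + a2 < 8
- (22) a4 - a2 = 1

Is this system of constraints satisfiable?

Constraints 1, 4, 9, 11, 14, 16, 19, and 20 confine each of a5, a1, a2, a4 to the 3 values {1, …, 3}.
Constraint 5 requires all 4 of them to be distinct, but only 3 values are available — impossible by the pigeonhole principle.

Unsatisfiable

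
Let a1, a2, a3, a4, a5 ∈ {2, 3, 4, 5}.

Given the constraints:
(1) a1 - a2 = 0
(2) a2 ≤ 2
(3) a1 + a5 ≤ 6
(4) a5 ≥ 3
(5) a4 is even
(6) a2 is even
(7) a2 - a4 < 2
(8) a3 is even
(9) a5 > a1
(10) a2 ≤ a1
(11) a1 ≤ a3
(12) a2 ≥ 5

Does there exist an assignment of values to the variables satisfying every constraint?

Unsatisfiable

From constraints 10 and 12: a1 ≥ a2 ≥ 5. From constraint 4: a5 ≥ 3. Hence a1 + a5 ≥ 8. But constraint 3 requires a1 + a5 ≤ 6, and 6 < 8. Contradiction.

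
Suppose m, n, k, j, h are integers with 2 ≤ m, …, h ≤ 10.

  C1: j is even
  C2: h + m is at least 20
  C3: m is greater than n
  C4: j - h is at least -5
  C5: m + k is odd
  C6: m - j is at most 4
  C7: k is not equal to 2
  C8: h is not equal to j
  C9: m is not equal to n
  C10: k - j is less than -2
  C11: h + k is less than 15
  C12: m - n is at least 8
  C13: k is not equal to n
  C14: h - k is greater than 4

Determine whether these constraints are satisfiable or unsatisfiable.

Satisfiable

Take m = 10, n = 2, k = 3, j = 6, h = 10. Then constraint 2: h + m = 20; constraint 4: j - h = -4, and every other listed constraint is also met.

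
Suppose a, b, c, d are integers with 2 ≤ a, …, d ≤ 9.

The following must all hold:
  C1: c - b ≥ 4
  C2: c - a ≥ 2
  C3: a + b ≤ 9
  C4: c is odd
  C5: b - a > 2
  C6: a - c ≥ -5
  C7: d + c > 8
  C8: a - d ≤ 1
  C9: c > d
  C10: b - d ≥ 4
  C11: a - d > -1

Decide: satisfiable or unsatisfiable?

Unsatisfiable

Constraints 1, 6, 8, and 10 give b − d ≥ 4, d − a ≥ -1, a − c ≥ -5, c − b ≥ 4.
Adding all 4 inequalities: the left sides telescope to 0, and the right sides sum to 4 + (-1) + (-5) + 4 = 2. So 0 ≥ 2, which is false.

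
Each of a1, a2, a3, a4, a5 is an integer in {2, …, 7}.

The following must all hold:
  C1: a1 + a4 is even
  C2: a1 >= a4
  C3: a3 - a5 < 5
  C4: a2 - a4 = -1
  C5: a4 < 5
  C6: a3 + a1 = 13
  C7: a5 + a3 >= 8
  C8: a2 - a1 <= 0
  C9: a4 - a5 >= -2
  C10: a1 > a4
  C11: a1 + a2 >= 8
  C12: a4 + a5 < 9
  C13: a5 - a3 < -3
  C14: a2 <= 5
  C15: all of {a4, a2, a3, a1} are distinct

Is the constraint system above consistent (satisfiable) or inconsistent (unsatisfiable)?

Try a1 = 6, a2 = 3, a3 = 7, a4 = 4, a5 = 3.
Check constraint 3: a3 - a5 = 4; constraint 4: a2 - a4 = -1. The remaining constraints are straightforward to verify.

Satisfiable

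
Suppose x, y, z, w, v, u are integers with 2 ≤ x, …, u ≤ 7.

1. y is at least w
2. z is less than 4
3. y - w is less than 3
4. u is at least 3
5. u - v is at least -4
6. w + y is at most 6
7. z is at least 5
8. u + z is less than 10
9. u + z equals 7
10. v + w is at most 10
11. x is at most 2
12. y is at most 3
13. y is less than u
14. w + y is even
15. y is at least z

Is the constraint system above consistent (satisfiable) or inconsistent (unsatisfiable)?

Unsatisfiable

From constraint 4: u ≥ 3. From constraint 7: z ≥ 5. Hence u + z ≥ 8. But constraint 9 requires u + z = 7, and 7 < 8. Contradiction.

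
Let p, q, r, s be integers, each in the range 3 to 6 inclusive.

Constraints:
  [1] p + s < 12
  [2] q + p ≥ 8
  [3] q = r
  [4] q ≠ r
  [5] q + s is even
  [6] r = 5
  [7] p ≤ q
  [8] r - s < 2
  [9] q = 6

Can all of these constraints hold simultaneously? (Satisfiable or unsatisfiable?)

Unsatisfiable

Constraint 9 fixes q = 6 and constraint 6 fixes r = 5, but constraint 3 requires q = r. Since 6 ≠ 5, contradiction.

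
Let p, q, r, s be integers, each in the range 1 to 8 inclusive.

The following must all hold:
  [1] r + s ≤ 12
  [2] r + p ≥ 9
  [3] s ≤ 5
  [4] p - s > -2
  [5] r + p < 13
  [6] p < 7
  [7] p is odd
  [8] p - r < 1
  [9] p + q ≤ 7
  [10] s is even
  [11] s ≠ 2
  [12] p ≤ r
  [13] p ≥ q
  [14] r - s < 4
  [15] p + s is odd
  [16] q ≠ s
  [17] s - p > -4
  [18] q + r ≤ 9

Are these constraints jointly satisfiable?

Take p = 5, q = 2, r = 7, s = 4. Then constraint 1: r + s = 11; constraint 2: r + p = 12, and every other listed constraint is also met.

Satisfiable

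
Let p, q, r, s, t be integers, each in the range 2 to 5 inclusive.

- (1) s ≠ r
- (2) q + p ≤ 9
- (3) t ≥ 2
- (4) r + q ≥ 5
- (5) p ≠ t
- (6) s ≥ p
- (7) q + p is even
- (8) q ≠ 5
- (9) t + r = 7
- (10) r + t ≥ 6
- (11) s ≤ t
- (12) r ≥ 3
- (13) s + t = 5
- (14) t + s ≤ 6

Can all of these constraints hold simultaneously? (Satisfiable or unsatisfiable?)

Satisfiable

Take p = 2, q = 4, r = 4, s = 2, t = 3. Then constraint 2: q + p = 6; constraint 4: r + q = 8; constraint 9: t + r = 7, and every other listed constraint is also met.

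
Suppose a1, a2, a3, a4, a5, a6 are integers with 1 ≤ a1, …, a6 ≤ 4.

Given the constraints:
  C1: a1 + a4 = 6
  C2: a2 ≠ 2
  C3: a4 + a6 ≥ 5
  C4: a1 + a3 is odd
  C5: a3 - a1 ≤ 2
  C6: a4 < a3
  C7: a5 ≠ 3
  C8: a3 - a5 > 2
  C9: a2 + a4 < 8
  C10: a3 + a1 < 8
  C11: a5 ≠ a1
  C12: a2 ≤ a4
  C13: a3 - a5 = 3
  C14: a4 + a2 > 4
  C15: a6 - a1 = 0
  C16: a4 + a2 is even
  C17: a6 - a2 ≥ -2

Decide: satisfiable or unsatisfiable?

Satisfiable

The assignment a1 = 3, a2 = 3, a3 = 4, a4 = 3, a5 = 1, a6 = 3 works:
  constraint 1 holds since a1 + a4 = 6.
  constraint 3 holds since a4 + a6 = 6.
The rest check out directly.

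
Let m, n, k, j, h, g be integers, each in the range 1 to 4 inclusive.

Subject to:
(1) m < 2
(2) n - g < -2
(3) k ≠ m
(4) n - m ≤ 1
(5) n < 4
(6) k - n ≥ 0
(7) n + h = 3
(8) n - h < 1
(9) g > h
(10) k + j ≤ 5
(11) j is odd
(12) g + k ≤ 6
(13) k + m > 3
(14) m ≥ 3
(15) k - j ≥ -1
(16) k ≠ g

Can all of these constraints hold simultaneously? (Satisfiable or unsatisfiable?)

From constraint 14: m ≥ 3. From constraint 1: m ≤ 1. But 1 < 3, so no value of m works.

Unsatisfiable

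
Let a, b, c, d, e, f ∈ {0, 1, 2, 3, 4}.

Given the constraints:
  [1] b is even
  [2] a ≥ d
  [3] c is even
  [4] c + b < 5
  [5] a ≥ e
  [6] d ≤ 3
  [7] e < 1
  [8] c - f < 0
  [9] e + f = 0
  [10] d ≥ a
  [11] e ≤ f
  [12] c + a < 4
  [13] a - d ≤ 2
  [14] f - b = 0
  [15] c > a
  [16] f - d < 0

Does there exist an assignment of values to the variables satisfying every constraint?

Unsatisfiable

Constraints 2, 8, 15, and 16 give a < c, c < f, f < d, d ≤ a. Chaining: a < c < f < d ≤ a, which forces a < a — impossible.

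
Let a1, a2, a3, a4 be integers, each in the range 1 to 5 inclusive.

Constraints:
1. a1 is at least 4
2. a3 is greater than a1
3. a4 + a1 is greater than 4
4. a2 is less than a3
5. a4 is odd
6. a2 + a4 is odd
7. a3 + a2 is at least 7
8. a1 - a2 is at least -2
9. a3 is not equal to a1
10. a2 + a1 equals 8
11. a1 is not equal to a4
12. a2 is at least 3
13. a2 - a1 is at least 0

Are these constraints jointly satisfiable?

Take a1 = 4, a2 = 4, a3 = 5, a4 = 3. Then constraint 3: a4 + a1 = 7; constraint 7: a3 + a2 = 9; constraint 8: a1 - a2 = 0, and every other listed constraint is also met.

Satisfiable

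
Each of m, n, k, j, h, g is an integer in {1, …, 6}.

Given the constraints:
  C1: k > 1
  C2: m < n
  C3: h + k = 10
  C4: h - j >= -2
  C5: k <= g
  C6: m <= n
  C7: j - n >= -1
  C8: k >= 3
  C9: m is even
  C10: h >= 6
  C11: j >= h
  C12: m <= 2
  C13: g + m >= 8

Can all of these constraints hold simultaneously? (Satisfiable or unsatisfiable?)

The assignment m = 2, n = 6, k = 4, j = 6, h = 6, g = 6 works:
  constraint 3 holds since h + k = 10.
  constraint 4 holds since h - j = 0.
  constraint 7 holds since j - n = 0.
The rest check out directly.

Satisfiable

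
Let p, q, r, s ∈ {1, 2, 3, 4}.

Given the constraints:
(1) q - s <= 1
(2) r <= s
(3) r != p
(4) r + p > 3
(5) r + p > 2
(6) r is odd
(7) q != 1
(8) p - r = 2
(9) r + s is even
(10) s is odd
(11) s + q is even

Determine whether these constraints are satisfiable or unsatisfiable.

Setting (p, q, r, s) = (3, 3, 1, 3) satisfies everything: constraint 1: q - s = 0; constraint 4: r + p = 4, and the others follow.

Satisfiable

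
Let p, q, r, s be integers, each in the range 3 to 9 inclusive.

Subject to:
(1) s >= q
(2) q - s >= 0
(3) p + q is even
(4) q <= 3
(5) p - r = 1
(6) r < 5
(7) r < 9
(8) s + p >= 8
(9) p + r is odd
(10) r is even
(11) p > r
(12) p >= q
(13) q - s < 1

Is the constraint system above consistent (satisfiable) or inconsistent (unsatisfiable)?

Satisfiable

One satisfying assignment is p = 5, q = 3, r = 4, s = 3.
For the less obvious constraints — constraint 2: q - s = 0; constraint 5: p - r = 1; constraint 8: s + p = 8 — and the others hold by inspection.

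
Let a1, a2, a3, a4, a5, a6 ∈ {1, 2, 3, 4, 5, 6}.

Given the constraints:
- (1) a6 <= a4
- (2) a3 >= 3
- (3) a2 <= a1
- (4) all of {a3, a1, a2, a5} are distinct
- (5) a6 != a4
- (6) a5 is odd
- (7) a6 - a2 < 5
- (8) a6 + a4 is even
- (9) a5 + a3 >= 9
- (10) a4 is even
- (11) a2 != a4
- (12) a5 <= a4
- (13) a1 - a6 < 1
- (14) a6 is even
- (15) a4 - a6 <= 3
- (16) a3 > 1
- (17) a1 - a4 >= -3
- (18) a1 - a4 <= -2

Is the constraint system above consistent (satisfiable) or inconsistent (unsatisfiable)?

Setting (a1, a2, a3, a4, a5, a6) = (4, 2, 6, 6, 3, 4) satisfies everything: constraint 7: a6 - a2 = 2; constraint 9: a5 + a3 = 9; constraint 13: a1 - a6 = 0, and the others follow.

Satisfiable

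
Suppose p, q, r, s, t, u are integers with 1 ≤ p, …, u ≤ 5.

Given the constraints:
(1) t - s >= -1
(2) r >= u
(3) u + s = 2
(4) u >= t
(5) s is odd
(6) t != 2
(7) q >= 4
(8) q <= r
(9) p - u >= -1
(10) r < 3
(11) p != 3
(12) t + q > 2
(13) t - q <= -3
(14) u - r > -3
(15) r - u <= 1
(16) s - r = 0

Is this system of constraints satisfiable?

Unsatisfiable

From constraints 7 and 8: r ≥ q and q ≥ 4, so r ≥ 4. From constraint 10: r ≤ 2. But 2 < 4, so no value of r works.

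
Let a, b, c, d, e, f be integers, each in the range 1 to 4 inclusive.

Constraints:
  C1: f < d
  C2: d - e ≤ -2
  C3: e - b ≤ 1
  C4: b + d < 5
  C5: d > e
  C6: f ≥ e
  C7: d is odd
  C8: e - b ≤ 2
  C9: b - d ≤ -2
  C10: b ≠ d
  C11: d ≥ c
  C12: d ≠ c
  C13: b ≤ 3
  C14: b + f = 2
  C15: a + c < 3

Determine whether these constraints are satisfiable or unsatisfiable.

Unsatisfiable

Constraints 2, 8, and 9 give b − e ≥ -2, e − d ≥ 2, d − b ≥ 2.
Adding all 3 inequalities: the left sides telescope to 0, and the right sides sum to (-2) + 2 + 2 = 2. So 0 ≥ 2, which is false.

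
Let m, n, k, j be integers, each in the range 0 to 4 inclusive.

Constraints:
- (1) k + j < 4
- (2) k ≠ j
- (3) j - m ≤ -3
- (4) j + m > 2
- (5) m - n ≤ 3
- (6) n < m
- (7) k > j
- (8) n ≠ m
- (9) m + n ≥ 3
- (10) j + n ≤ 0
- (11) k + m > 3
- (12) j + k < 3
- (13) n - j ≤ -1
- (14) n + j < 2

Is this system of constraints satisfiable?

Unsatisfiable

Constraints 3, 5, and 13 give j − n ≥ 1, n − m ≥ -3, m − j ≥ 3.
Adding all 3 inequalities: the left sides telescope to 0, and the right sides sum to 1 + (-3) + 3 = 1. So 0 ≥ 1, which is false.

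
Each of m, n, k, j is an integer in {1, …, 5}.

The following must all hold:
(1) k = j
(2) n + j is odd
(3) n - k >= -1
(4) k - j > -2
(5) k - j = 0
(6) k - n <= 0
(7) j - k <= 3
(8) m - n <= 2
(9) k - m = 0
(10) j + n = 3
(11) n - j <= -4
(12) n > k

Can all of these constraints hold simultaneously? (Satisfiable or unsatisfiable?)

Unsatisfiable

Constraints 6, 7, and 11 give n − k ≥ 0, k − j ≥ -3, j − n ≥ 4.
Adding all 3 inequalities: the left sides telescope to 0, and the right sides sum to 0 + (-3) + 4 = 1. So 0 ≥ 1, which is false.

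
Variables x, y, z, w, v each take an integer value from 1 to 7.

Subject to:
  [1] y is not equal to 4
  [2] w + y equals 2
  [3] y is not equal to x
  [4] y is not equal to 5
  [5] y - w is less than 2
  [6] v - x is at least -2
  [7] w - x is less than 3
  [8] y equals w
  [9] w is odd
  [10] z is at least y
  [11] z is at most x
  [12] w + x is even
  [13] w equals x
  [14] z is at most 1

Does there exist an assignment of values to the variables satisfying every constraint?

Unsatisfiable

From constraints 8 and 13, y = w = x, so y = x. But constraint 3 says y ≠ x. Contradiction.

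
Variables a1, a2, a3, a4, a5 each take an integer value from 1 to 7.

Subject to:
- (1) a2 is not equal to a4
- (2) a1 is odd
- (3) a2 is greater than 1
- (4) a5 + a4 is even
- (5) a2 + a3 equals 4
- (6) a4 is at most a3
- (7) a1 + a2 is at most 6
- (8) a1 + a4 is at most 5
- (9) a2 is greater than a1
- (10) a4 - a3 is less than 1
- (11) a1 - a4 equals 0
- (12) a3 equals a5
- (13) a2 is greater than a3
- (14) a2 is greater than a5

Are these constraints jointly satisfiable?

One satisfying assignment is a1 = 1, a2 = 3, a3 = 1, a4 = 1, a5 = 1.
For the less obvious constraints — constraint 5: a2 + a3 = 4; constraint 7: a1 + a2 = 4 — and the others hold by inspection.

Satisfiable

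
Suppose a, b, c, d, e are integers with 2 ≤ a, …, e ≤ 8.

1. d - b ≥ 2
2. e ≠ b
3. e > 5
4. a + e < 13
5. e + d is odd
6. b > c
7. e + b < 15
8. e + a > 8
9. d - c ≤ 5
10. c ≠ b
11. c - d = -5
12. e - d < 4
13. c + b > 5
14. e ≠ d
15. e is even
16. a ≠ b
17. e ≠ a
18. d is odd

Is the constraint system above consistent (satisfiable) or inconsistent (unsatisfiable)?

Satisfiable

One satisfying assignment is a = 2, b = 5, c = 2, d = 7, e = 8.
For the less obvious constraints — constraint 1: d - b = 2; constraint 4: a + e = 10 — and the others hold by inspection.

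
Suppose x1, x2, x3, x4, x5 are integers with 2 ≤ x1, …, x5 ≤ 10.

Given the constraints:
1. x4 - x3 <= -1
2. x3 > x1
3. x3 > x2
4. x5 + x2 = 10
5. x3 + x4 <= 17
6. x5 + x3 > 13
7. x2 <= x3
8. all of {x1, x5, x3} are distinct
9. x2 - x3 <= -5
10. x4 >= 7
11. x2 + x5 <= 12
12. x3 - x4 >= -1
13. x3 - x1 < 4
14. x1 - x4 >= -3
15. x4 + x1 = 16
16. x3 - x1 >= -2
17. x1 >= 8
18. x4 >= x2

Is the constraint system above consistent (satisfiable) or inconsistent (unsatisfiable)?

Setting (x1, x2, x3, x4, x5) = (8, 4, 9, 8, 6) satisfies everything: constraint 1: x4 - x3 = -1; constraint 4: x5 + x2 = 10, and the others follow.

Satisfiable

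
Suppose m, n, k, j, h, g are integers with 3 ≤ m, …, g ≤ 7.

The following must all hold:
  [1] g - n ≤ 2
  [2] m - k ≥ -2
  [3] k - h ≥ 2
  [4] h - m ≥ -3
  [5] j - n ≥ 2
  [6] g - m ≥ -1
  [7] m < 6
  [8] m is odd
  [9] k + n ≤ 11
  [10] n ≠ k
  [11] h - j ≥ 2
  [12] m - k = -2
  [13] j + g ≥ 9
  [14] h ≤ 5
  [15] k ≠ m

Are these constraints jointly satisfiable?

Constraints 1, 2, 3, 5, 6, and 11 give h − j ≥ 2, j − n ≥ 2, n − g ≥ -2, g − m ≥ -1, m − k ≥ -2, k − h ≥ 2.
Adding all 6 inequalities: the left sides telescope to 0, and the right sides sum to 2 + 2 + (-2) + (-1) + (-2) + 2 = 1. So 0 ≥ 1, which is false.

Unsatisfiable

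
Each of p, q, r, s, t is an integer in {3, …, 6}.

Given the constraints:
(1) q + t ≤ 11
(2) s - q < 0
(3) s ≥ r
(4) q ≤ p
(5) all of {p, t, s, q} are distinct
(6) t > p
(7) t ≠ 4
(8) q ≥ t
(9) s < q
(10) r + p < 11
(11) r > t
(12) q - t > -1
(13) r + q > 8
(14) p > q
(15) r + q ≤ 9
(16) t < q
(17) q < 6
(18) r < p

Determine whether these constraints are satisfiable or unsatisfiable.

Constraints 3, 6, 9, 11, and 14 give q < p, p < t, t < r, r ≤ s, s < q. Chaining: q < p < t < r ≤ s < q, which forces q < q — impossible.

Unsatisfiable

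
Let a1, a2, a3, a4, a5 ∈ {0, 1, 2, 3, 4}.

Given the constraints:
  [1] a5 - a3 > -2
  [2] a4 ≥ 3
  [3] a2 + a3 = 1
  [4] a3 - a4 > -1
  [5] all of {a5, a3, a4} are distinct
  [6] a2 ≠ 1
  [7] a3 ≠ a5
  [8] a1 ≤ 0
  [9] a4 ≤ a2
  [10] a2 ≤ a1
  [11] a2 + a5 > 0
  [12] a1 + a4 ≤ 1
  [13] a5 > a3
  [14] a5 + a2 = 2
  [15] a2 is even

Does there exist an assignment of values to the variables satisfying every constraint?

Unsatisfiable

From constraints 2 and 9: a2 ≥ a4 and a4 ≥ 3, so a2 ≥ 3. From constraints 8 and 10: a2 ≤ a1 and a1 ≤ 0, so a2 ≤ 0. But 0 < 3, so no value of a2 works.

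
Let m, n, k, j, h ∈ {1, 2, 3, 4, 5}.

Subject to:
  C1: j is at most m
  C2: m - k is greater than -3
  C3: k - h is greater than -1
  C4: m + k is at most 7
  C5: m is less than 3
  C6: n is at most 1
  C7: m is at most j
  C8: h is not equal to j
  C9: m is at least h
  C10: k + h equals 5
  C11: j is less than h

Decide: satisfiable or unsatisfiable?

Constraints 7, 9, and 11 give h ≤ m, m ≤ j, j < h. Chaining: h ≤ m ≤ j < h, which forces h < h — impossible.

Unsatisfiable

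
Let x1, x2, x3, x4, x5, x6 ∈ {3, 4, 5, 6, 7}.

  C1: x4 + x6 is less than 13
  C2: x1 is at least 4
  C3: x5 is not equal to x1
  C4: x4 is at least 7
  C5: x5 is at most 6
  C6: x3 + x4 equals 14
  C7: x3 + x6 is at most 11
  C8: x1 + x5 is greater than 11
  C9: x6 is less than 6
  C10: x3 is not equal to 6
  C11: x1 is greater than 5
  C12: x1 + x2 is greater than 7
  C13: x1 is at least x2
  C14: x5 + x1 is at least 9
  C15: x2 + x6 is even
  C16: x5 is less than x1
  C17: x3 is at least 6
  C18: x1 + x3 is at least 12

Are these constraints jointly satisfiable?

Satisfiable

Setting (x1, x2, x3, x4, x5, x6) = (7, 3, 7, 7, 5, 3) satisfies everything: constraint 1: x4 + x6 = 10; constraint 6: x3 + x4 = 14, and the others follow.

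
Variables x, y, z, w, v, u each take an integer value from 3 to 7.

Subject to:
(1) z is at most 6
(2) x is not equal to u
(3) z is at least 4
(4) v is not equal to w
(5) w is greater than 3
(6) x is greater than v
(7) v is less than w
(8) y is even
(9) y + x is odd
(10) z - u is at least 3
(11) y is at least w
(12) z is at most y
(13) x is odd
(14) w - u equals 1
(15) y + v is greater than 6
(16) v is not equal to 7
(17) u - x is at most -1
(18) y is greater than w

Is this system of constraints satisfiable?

Satisfiable

Take x = 5, y = 6, z = 6, w = 4, v = 3, u = 3. Then constraint 10: z - u = 3; constraint 14: w - u = 1, and every other listed constraint is also met.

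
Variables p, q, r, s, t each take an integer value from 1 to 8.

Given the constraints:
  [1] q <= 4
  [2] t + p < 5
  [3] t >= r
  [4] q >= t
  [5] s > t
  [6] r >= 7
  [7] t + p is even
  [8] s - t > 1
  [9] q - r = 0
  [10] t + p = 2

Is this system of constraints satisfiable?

Unsatisfiable

From constraints 3 and 6: t ≥ r and r ≥ 7, so t ≥ 7. From constraints 1 and 4: t ≤ q and q ≤ 4, so t ≤ 4. But 4 < 7, so no value of t works.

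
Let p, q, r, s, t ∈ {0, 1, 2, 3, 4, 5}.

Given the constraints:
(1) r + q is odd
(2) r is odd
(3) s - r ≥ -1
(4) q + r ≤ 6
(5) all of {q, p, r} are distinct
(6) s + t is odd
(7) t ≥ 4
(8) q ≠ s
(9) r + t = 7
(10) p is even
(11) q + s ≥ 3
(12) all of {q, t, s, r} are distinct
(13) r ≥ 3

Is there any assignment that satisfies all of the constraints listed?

Try p = 4, q = 0, r = 3, s = 5, t = 4.
Check constraint 3: s - r = 2; constraint 4: q + r = 3. The remaining constraints are straightforward to verify.

Satisfiable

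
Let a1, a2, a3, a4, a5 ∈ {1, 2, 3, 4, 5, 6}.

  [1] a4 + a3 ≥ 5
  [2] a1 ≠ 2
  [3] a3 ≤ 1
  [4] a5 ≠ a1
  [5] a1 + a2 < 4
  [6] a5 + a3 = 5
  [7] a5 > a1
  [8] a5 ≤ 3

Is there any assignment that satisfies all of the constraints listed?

Unsatisfiable

From constraint 8: a5 ≤ 3. From constraint 3: a3 ≤ 1. Hence a5 + a3 ≤ 4. But constraint 6 requires a5 + a3 = 5, and 5 > 4. Contradiction.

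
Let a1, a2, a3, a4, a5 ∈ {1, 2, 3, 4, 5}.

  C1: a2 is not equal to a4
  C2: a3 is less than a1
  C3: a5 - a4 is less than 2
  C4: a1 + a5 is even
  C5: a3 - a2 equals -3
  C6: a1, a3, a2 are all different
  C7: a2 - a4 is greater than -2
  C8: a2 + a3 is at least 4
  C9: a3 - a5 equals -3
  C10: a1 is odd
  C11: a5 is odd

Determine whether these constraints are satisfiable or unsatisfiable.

Satisfiable

Take a1 = 3, a2 = 5, a3 = 2, a4 = 4, a5 = 5. Then constraint 3: a5 - a4 = 1; constraint 5: a3 - a2 = -3; constraint 7: a2 - a4 = 1, and every other listed constraint is also met.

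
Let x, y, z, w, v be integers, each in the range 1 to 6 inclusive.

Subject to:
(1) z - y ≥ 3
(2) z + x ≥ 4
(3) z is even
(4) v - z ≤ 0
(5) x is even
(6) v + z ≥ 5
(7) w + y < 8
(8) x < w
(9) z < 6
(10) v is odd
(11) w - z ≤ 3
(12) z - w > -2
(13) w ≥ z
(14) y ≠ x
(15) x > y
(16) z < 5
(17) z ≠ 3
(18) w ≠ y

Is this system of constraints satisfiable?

Take x = 2, y = 1, z = 4, w = 4, v = 1. Then constraint 1: z - y = 3; constraint 2: z + x = 6, and every other listed constraint is also met.

Satisfiable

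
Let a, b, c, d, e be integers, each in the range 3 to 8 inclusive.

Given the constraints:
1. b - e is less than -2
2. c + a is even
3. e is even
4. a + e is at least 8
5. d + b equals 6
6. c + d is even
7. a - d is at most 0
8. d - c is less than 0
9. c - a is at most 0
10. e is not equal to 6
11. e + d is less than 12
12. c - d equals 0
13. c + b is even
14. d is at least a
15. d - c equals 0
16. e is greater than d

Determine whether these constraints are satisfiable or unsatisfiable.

Constraints 7, 8, and 9 give c ≤ a, a ≤ d, d < c. Chaining: c ≤ a ≤ d < c, which forces c < c — impossible.

Unsatisfiable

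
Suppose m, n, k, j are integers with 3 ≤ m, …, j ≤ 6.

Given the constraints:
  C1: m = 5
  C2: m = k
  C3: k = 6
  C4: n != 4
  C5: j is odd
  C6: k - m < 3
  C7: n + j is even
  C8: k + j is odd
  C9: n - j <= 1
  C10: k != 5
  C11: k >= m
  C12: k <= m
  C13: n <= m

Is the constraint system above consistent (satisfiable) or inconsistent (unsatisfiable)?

Constraint 1 fixes m = 5 and constraint 3 fixes k = 6, but constraint 2 requires m = k. Since 5 ≠ 6, contradiction.

Unsatisfiable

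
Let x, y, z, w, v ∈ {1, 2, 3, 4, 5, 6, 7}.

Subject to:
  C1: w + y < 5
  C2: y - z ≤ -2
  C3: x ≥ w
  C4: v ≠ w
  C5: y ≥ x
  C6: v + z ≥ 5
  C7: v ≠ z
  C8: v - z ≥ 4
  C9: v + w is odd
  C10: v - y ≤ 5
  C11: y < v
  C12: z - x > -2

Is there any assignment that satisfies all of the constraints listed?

Unsatisfiable

Constraints 2, 8, and 10 give y − v ≥ -5, v − z ≥ 4, z − y ≥ 2.
Adding all 3 inequalities: the left sides telescope to 0, and the right sides sum to (-5) + 4 + 2 = 1. So 0 ≥ 1, which is false.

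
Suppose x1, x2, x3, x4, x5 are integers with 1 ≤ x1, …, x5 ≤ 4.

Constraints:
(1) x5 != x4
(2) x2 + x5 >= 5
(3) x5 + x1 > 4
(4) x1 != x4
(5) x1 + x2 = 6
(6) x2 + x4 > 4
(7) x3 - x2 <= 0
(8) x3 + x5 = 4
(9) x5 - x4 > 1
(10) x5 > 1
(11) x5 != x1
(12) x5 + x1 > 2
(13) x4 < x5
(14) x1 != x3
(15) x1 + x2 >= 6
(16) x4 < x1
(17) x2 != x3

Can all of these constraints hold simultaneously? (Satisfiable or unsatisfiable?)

Satisfiable

The assignment x1 = 2, x2 = 4, x3 = 1, x4 = 1, x5 = 3 works:
  constraint 2 holds since x2 + x5 = 7.
  constraint 3 holds since x5 + x1 = 5.
  constraint 5 holds since x1 + x2 = 6.
The rest check out directly.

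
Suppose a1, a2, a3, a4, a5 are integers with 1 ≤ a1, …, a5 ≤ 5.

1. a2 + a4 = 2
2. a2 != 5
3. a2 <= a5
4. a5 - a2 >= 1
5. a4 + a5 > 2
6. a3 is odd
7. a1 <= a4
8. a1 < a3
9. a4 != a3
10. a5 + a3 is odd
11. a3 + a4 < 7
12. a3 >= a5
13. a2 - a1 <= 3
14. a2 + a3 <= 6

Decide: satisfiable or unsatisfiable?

Satisfiable

Setting (a1, a2, a3, a4, a5) = (1, 1, 3, 1, 2) satisfies everything: constraint 1: a2 + a4 = 2; constraint 4: a5 - a2 = 1; constraint 5: a4 + a5 = 3, and the others follow.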